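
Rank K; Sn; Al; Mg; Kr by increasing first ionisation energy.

K < Al < Sn < Mg < Kr

Mg is in period 3, group 2; Al is in period 3, group 13; K is in period 4, group 1; Kr is in period 4, group 18; Sn is in period 5, group 14.
Removing the outermost electron gets harder across a period and easier down a group.
These span different periods and groups, so the two trends combine.
Al > K: both effects reinforce here, so Al is clearly the higher of the two.
Sn > Al: period and group pull opposite ways; the across-period shift dominates (709 vs 578 kJ/mol).
Mg > Sn: the two effects oppose for this pair; the down-group effect wins (738 vs 709 kJ/mol).
Kr > Mg: the two effects oppose for this pair; the across-period effect wins (1351 vs 738 kJ/mol).
Note the exception: Mg has a higher first ionization energy than Al, contrary to the simple trend — Al's single 3p electron is easier to remove than one from Mg's filled 3s².
Tabulated first ionization energy (kJ/mol): Mg 738, Al 578, K 419, Kr 1351, Sn 709.
So from lowest to highest: K < Al < Sn < Mg < Kr.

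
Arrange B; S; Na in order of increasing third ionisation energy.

S, B, Na

IE_3 is the cost of taking one more electron from the +2 cation: B²⁺ still has 1 valence electron; S²⁺ still has 4 valence electrons; Na²⁺ is already 1 electron into the core.
Breaking into a closed-shell core is much more expensive than removing a leftover valence electron — Na has the largest IE_3 here.
Valence configurations: B²⁺ [He]2s¹, S²⁺ [Ne]3s²3p².
Tabulated IE_3 (kJ/mol): B 3660, S 3357, Na 6910.
Hence IE_3: S < B < Na.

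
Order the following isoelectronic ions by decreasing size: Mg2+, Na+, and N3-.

N3-, Na+, Mg2+

All of these have 10 electrons, so size is governed by nuclear charge alone: the more protons, the stronger the pull on the same electron cloud, and the smaller the ion.
Nuclear charges: Mg2+ (Z=12), Na+ (Z=11), N3- (Z=7).
Largest to smallest: N3- > Na+ > Mg2+.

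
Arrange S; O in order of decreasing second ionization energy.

O > S

Consider each +1 ion: S⁺ still has 5 valence electrons; O⁺ still has 5 valence electrons.
All are still removing valence electrons, so compare the +1 ions as you would atoms: IE_2 generally rises across a period (higher Z_eff) and falls down a group (larger shell), subject to the usual subshell exceptions.
Valence configurations: S⁺ [Ne]3s²3p³, O⁺ [He]2s²2p³.
The numbers (kJ/mol): S 2252, O 3388.
Hence IE_2: S < O.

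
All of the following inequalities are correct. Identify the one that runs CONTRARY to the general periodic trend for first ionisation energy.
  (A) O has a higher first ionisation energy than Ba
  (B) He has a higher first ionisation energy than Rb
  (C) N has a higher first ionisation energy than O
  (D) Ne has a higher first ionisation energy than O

The general trend: first ionisation energy increases across a period and decreases down a group.
(A) O (period 2, group 16) vs Ba (period 6, group 2): the stated order agrees with the simple trend.
(B) He (period 1, group 18) vs Rb (period 5, group 1): the stated order agrees with the simple trend.
(C) N (period 2, group 15) vs O (period 2, group 16): the stated order contradicts the simple trend.
(D) Ne (period 2, group 18) vs O (period 2, group 16): the stated order agrees with the simple trend.
The exception is (C): pairing an electron in O's 2p⁴ costs repulsion energy, so O ionizes more easily than half-filled N (2p³).

(C)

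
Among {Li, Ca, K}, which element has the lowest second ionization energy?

Ca

After 1 electron has been removed, what remains? Li⁺ is the bare [He] core; Ca⁺ still has 1 valence electron; K⁺ is the bare [Ar] core.
Core electrons are held far more tightly than valence electrons, so K and Li top the IE_2 order.
Approximate IE_2 values (kJ/mol): Li 7298, Ca 1145, K 3052.
Putting it together, IE_2: Ca < K < Li.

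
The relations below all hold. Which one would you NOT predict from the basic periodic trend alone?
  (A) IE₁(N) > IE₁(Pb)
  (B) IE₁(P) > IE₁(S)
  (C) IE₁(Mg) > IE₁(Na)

(B)

The general trend: first ionization energy increases across a period and decreases down a group.
(A) N (period 2, group 15) vs Pb (period 6, group 14): the stated order agrees with the simple trend.
(B) P (period 3, group 15) vs S (period 3, group 16): the stated order contradicts the simple trend.
(C) Mg (period 3, group 2) vs Na (period 3, group 1): the stated order agrees with the simple trend.
The exception is (B): S (3p⁴) ionizes more easily than half-filled P (3p³) because the paired 3p electron in S is pushed out by e⁻–e⁻ repulsion.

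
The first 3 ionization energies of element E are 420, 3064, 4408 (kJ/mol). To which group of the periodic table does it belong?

Group 1

Look for the largest jump between consecutive ionization energies: IE2/IE1 ≈ 7.3, far larger than any earlier ratio.
That jump marks the point where a core electron is being removed. So the atom has 1 valence electron.
A main-group element with 1 valence electron is in group 1.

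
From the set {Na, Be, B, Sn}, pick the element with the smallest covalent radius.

Moving right in a period, electrons are added to the same shell under a stronger nuclear pull, so atoms get smaller; moving down, a new shell is opened and atoms get larger.
Here both period and group differ, so the two effects have to be weighed against each other.
Be > B: Be lies to the left of B in period 2, so the across-period effect alone puts Be larger.
Sn > Be: the two effects oppose for this pair; the down-group effect wins (140 vs 102 pm).
Na > Sn: the two effects oppose for this pair; the across-period effect wins (155 vs 140 pm).
Approximate values (pm): Be 102, B 85, Na 155, Sn 140.
The smallest covalent radius among these belongs to B.

B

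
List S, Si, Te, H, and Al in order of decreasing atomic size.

Te, Al, Si, S, H

H is in period 1, group 1; Al is in period 3, group 13; Si is in period 3, group 14; S is in period 3, group 16; Te is in period 5, group 16.
Atomic radius shrinks across a period as nuclear charge pulls the same shell inward, and grows down a group as new shells are added.
These span different periods and groups, so the two trends combine.
S > H: period and group pull opposite ways; the down-group shift dominates (103 vs 32 pm).
Si > S: both are in period 3; the period trend gives Si the larger value.
Al > Si: Al lies to the left of Si in period 3, so the across-period effect alone puts Al larger.
Te > Al: the two effects oppose for this pair; the down-group effect wins (136 vs 126 pm).
For reference (pm): H 32, Al 126, Si 116, S 103, Te 136.
So from largest to smallest: Te > Al > Si > S > H.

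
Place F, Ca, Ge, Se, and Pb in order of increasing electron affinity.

Ca < Pb < Ge < Se < F

Electron affinity generally becomes more exothermic across a period toward the halogens and less exothermic down a group.
Neither a single period nor a single group — weigh both effects.
Pb > Ca: period and group pull opposite ways; the across-period shift dominates (35 vs 2 kJ/mol).
Ge > Pb: they share group 14; the group trend gives Ge the larger value.
Se > Ge: Se lies to the right of Ge in period 4, so the across-period effect alone puts Se higher.
F > Se: relative to Se, both the across-period and down-group shifts push F's electron affinity up.
Tabulated electron affinity (kJ/mol): F 328, Ca 2, Ge 119, Se 195, Pb 35.
So from lowest to highest: Ca < Pb < Ge < Se < F.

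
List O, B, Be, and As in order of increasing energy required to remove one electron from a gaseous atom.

B < Be < As < O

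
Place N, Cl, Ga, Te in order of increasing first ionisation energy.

N is in period 2, group 15; Cl is in period 3, group 17; Ga is in period 4, group 13; Te is in period 5, group 16.
Across a period the outer electron is held more tightly (higher IE₁); down a group it sits in a higher shell, more shielded, and comes off more easily.
Here both period and group differ, so the two effects have to be weighed against each other.
Te > Ga: period and group pull opposite ways; the across-period shift dominates (869 vs 579 kJ/mol).
Cl > Te: both effects reinforce here, so Cl is clearly the higher of the two.
N > Cl: period and group pull opposite ways; the down-group shift dominates (1402 vs 1251 kJ/mol).
For reference (kJ/mol): N 1402, Cl 1251, Ga 579, Te 869.
So from lowest to highest: Ga < Te < Cl < N.

Ga < Te < Cl < N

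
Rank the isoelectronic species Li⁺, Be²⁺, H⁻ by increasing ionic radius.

Be²⁺ < Li⁺ < H⁻

All of these have 2 electrons, so size is governed by nuclear charge alone: the more protons, the stronger the pull on the same electron cloud, and the smaller the ion.
Nuclear charges: Be²⁺ (Z=4), Li⁺ (Z=3), H⁻ (Z=1).
Smallest to largest: Be²⁺ < Li⁺ < H⁻.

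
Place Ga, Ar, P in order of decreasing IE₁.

P is in period 3, group 15; Ar is in period 3, group 18; Ga is in period 4, group 13.
IE₁ increases left→right with effective nuclear charge and decreases top→bottom as the valence shell moves farther out.
These span different periods and groups, so the two trends combine.
P > Ga: both effects reinforce here, so P is clearly the higher of the two.
Ar > P: Ar lies to the right of P in period 3, so the across-period effect alone puts Ar higher.
Tabulated first ionization energy (kJ/mol): P 1012, Ar 1521, Ga 579.
So from highest to lowest: Ar > P > Ga.

Ar > P > Ga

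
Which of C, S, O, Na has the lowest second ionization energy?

S

IE_2 is the cost of taking one more electron from the +1 cation: C⁺ still has 3 valence electrons; S⁺ still has 5 valence electrons; O⁺ still has 5 valence electrons; Na⁺ is the bare [Ne] core.
Core electrons are held far more tightly than valence electrons, so Na tops the IE_2 order.
Valence configurations: C⁺ [He]2s²2p¹, S⁺ [Ne]3s²3p³, O⁺ [He]2s²2p³.
Approximate IE_2 values (kJ/mol): C 2353, S 2252, O 3388, Na 4562.
Hence IE_2: S < C < O < Na.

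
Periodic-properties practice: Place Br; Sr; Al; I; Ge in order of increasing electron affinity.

Sr < Al < Ge < I < Br

Al is in period 3, group 13; Ge is in period 4, group 14; Br is in period 4, group 17; Sr is in period 5, group 2; I is in period 5, group 17.
Adding an electron releases more energy for atoms nearer the top right (short of the noble gases).
These span different periods and groups, so the two trends combine.
Al > Sr: relative to Sr, both the across-period and down-group shifts push Al's electron affinity up.
Ge > Al: the two effects oppose for this pair; the across-period effect wins (119 vs 42 kJ/mol).
I > Ge: the two effects oppose for this pair; the across-period effect wins (295 vs 119 kJ/mol).
Br > I: Br sits above I in group 17, so the down-group effect alone puts Br higher.
For reference (kJ/mol): Al 42, Ge 119, Br 325, Sr 5, I 295.
So from lowest to highest: Sr < Al < Ge < I < Br.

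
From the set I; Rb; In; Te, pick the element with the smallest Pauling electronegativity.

Rb is in period 5, group 1; In is in period 5, group 13; Te is in period 5, group 16; I is in period 5, group 17.
Atoms toward the upper right of the periodic table pull bonding electrons most strongly.
All lie in period 5, so electronegativity increases left to right.
The smallest Pauling electronegativity among these belongs to Rb.

Rb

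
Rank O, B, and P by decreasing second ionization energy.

O > B > P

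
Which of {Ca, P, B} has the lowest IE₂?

Ca

After 1 electron has been removed, what remains? Ca⁺ still has 1 valence electron; P⁺ still has 4 valence electrons; B⁺ still has 2 valence electrons.
All are still removing valence electrons, so compare the +1 ions as you would atoms: IE_2 generally rises across a period (higher Z_eff) and falls down a group (larger shell), subject to the usual subshell exceptions.
Valence configurations: Ca⁺ [Ar]4s¹, P⁺ [Ne]3s²3p², B⁺ [He]2s².
Approximate IE_2 values (kJ/mol): Ca 1145, P 1907, B 2427.
So the second ionization energies run Ca < P < B.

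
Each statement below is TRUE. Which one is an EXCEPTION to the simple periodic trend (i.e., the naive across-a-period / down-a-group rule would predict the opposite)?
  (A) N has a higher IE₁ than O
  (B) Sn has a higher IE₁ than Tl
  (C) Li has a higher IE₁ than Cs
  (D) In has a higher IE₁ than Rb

The general trend: IE₁ increases across a period and decreases down a group.
(A) N (period 2, group 15) vs O (period 2, group 16): the stated order contradicts the simple trend.
(B) Sn (period 5, group 14) vs Tl (period 6, group 13): the stated order agrees with the simple trend.
(C) Li (period 2, group 1) vs Cs (period 6, group 1): the stated order agrees with the simple trend.
(D) In (period 5, group 13) vs Rb (period 5, group 1): the stated order agrees with the simple trend.
The exception is (A): pairing an electron in O's 2p⁴ costs repulsion energy, so O ionizes more easily than half-filled N (2p³).

(A)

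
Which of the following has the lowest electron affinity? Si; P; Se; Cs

Cs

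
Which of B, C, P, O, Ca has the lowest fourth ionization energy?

After 3 electrons have been removed, what remains? B³⁺ is the bare [He] core; C³⁺ still has 1 valence electron; P³⁺ still has 2 valence electrons; O³⁺ still has 3 valence electrons; Ca³⁺ is already 1 electron into the core.
Usually core removal costs more than valence removal, but here the competition is close: a tightly held n=2 valence electron can cost more to remove than an n=3 core electron, so the actual values have to decide it.
Valence configurations: C³⁺ [He]2s¹, P³⁺ [Ne]3s², O³⁺ [He]2s²2p¹.
Tabulated IE_4 (kJ/mol): B 25026, C 6223, P 4964, O 7469, Ca 6491.
Overall IE_4 order: P < C < Ca < O < B.

P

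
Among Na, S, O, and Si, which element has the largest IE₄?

Na

The fourth ionization energy removes an electron from the +3 ion. For each element: Na³⁺ is already 2 electrons into the core; S³⁺ still has 3 valence electrons; O³⁺ still has 3 valence electrons; Si³⁺ still has 1 valence electron.
Pulling an electron out of a noble-gas core costs far more than removing a remaining valence electron, so Na sits at the high end of IE_4.
Valence configurations: S³⁺ [Ne]3s²3p¹, O³⁺ [He]2s²2p¹, Si³⁺ [Ne]3s¹.
Tabulated IE_4 (kJ/mol): Na 9543, S 4556, O 7469, Si 4356.
Overall IE_4 order: Si < S < O < Na.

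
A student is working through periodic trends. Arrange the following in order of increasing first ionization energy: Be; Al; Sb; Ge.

Al, Ge, Sb, Be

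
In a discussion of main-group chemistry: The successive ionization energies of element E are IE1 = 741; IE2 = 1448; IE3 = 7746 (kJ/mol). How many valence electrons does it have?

Look for the largest jump between consecutive ionization energies: IE3/IE2 ≈ 5.3, far larger than any earlier ratio.
That jump marks the point where a core electron is being removed. So the atom has 2 valence electrons.

2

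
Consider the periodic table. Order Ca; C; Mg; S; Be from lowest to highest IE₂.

Ca < Mg < Be < S < C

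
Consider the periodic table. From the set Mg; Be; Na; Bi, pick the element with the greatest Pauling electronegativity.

Be is in period 2, group 2; Na is in period 3, group 1; Mg is in period 3, group 2; Bi is in period 6, group 15.
Atoms toward the upper right of the periodic table pull bonding electrons most strongly.
Neither a single period nor a single group — weigh both effects.
Mg > Na: both are in period 3; the period trend gives Mg the larger value.
Be > Mg: they share group 2; the group trend gives Be the larger value.
Bi > Be: period and group pull opposite ways; the across-period shift dominates (2.02 vs 1.57).
For reference (Pauling): Be 1.57, Na 0.93, Mg 1.31, Bi 2.02.
The greatest Pauling electronegativity among these belongs to Bi.

Bi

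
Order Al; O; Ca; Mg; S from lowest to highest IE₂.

After 1 electron has been removed, what remains? Al⁺ still has 2 valence electrons; O⁺ still has 5 valence electrons; Ca⁺ still has 1 valence electron; Mg⁺ still has 1 valence electron; S⁺ still has 5 valence electrons.
All are still removing valence electrons, so compare the +1 ions as you would atoms: IE_2 generally rises across a period (higher Z_eff) and falls down a group (larger shell), subject to the usual subshell exceptions.
Valence configurations: Al⁺ [Ne]3s², O⁺ [He]2s²2p³, Ca⁺ [Ar]4s¹, Mg⁺ [Ne]3s¹, S⁺ [Ne]3s²3p³.
Approximate IE_2 values (kJ/mol): Al 1817, O 3388, Ca 1145, Mg 1451, S 2252.
So the second ionization energies run Ca < Mg < Al < S < O.

Ca < Mg < Al < S < O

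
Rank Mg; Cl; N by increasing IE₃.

The third ionization energy removes an electron from the +2 ion. For each element: Mg²⁺ is the bare [Ne] core; Cl²⁺ still has 5 valence electrons; N²⁺ still has 3 valence electrons.
Pulling an electron out of a noble-gas core costs far more than removing a remaining valence electron, so Mg sits at the high end of IE_3.
Valence configurations: Cl²⁺ [Ne]3s²3p³, N²⁺ [He]2s²2p¹.
Approximate IE_3 values (kJ/mol): Mg 7733, Cl 3822, N 4578.
Putting it together, IE_3: Cl < N < Mg.

Cl, N, Mg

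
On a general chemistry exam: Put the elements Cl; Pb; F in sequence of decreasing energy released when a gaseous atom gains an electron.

F is in period 2, group 17; Cl is in period 3, group 17; Pb is in period 6, group 14.
Electron affinity generally becomes more exothermic across a period toward the halogens and less exothermic down a group.
These span different periods and groups, so the two trends combine.
F > Pb: both effects reinforce here, so F is clearly the higher of the two.
Cl > F: this pair runs against the simple trend — see the exception note.
Note the exception: Cl has a higher electron affinity than F, contrary to the simple trend — F's small 2p subshell makes the incoming electron feel strong e⁻–e⁻ repulsion, so Cl actually releases more energy on gaining an electron.
Tabulated electron affinity (kJ/mol): F 328, Cl 349, Pb 35.
So from highest to lowest: Cl > F > Pb.

Cl > F > Pb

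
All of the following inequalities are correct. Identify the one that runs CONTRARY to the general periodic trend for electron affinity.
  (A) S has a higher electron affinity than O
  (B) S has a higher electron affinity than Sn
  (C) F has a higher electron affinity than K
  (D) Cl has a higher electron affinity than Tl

The general trend: electron affinity increases across a period and decreases down a group.
(A) S (period 3, group 16) vs O (period 2, group 16): the stated order contradicts the simple trend.
(B) S (period 3, group 16) vs Sn (period 5, group 14): the stated order agrees with the simple trend.
(C) F (period 2, group 17) vs K (period 4, group 1): the stated order agrees with the simple trend.
(D) Cl (period 3, group 17) vs Tl (period 6, group 13): the stated order agrees with the simple trend.
The exception is (A): the compact 2p subshell of O repels the added electron more than S's larger 3p does.

(A)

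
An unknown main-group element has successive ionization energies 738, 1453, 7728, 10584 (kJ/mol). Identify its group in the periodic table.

Group 2

Look for the largest jump between consecutive ionization energies: IE3/IE2 ≈ 5.3, far larger than any earlier ratio.
That jump marks the point where a core electron is being removed. So the atom has 2 valence electrons.
A main-group element with 2 valence electrons is in group 2.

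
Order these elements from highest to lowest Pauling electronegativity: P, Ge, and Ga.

P is in period 3, group 15; Ga is in period 4, group 13; Ge is in period 4, group 14.
Atoms toward the upper right of the periodic table pull bonding electrons most strongly.
Neither a single period nor a single group — weigh both effects.
Ge > Ga: both are in period 4; the period trend gives Ge the larger value.
P > Ge: relative to Ge, both the across-period and down-group shifts push P's electronegativity up.
Approximate values (Pauling): P 2.19, Ga 1.81, Ge 2.01.
So from highest to lowest: P > Ge > Ga.

P, Ge, Ga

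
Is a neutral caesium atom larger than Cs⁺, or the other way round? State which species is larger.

Forming Cs⁺ removes 1 electron from Cs. Fewer electrons for the same nuclear charge means less shielding and a higher Z_eff on the remaining electrons, and for main-group metals the entire outer shell is lost.
A cation is smaller than its parent atom: Cs⁺ < Cs.

Cs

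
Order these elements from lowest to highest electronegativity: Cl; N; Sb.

N is in period 2, group 15; Cl is in period 3, group 17; Sb is in period 5, group 15.
EN rises left→right (higher Z_eff, smaller atoms) and falls top→bottom (larger, more shielded atoms).
These span different periods and groups, so the two trends combine.
N > Sb: N sits above Sb in group 15, so the down-group effect alone puts N higher.
Cl > N: period and group pull opposite ways; the across-period shift dominates (3.16 vs 3.04).
For reference (Pauling): N 3.04, Cl 3.16, Sb 2.05.
So from lowest to highest: Sb < N < Cl.

Sb < N < Cl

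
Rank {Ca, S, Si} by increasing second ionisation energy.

Ca, Si, S

The second ionization energy removes an electron from the +1 ion. For each element: Ca⁺ still has 1 valence electron; S⁺ still has 5 valence electrons; Si⁺ still has 3 valence electrons.
All are still removing valence electrons, so compare the +1 ions as you would atoms: IE_2 generally rises across a period (higher Z_eff) and falls down a group (larger shell), subject to the usual subshell exceptions.
Valence configurations: Ca⁺ [Ar]4s¹, S⁺ [Ne]3s²3p³, Si⁺ [Ne]3s²3p¹.
Tabulated IE_2 (kJ/mol): Ca 1145, S 2252, Si 1577.
So the second ionization energies run Ca < Si < S.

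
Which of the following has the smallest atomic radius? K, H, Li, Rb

H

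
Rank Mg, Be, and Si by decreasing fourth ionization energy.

Be, Mg, Si

The fourth ionization energy removes an electron from the +3 ion. For each element: Mg³⁺ is already 1 electron into the core; Be³⁺ is already 1 electron into the core; Si³⁺ still has 1 valence electron.
Pulling an electron out of a noble-gas core costs far more than removing a remaining valence electron, so Mg and Be sit at the high end of IE_4.
Tabulated IE_4 (kJ/mol): Mg 10543, Be 21007, Si 4356.
So the fourth ionization energies run Si < Mg < Be.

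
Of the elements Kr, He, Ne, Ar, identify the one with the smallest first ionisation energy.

Kr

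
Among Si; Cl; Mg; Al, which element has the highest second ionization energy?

Cl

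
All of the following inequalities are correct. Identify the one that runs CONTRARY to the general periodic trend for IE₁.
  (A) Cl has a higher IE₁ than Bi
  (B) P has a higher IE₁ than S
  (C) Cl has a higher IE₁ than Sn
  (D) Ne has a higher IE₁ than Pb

(B)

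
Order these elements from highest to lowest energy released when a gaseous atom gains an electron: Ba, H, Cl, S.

H is in period 1, group 1; S is in period 3, group 16; Cl is in period 3, group 17; Ba is in period 6, group 2.
Electron affinity generally becomes more exothermic across a period toward the halogens and less exothermic down a group.
Here both period and group differ, so the two effects have to be weighed against each other.
H > Ba: the two effects oppose for this pair; the down-group effect wins (73 vs 14 kJ/mol).
S > H: the two effects oppose for this pair; the across-period effect wins (200 vs 73 kJ/mol).
Cl > S: Cl lies to the right of S in period 3, so the across-period effect alone puts Cl higher.
For reference (kJ/mol): H 73, S 200, Cl 349, Ba 14.
So from highest to lowest: Cl > S > H > Ba.

Cl > S > H > Ba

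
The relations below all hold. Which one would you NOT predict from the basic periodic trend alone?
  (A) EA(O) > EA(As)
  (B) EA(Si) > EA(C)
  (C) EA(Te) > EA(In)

The general trend: electron affinity increases across a period and decreases down a group.
(A) O (period 2, group 16) vs As (period 4, group 15): the stated order agrees with the simple trend.
(B) Si (period 3, group 14) vs C (period 2, group 14): the stated order contradicts the simple trend.
(C) Te (period 5, group 16) vs In (period 5, group 13): the stated order agrees with the simple trend.
The exception is (B): Si's larger, more diffuse 3p orbitals accept an added electron slightly more readily than C's compact 2p.

(B)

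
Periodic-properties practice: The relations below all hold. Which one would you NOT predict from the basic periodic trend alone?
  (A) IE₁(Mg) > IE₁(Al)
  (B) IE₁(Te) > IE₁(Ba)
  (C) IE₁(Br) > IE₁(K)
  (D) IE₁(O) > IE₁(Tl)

(A)

The general trend: IE₁ increases across a period and decreases down a group.
(A) Mg (period 3, group 2) vs Al (period 3, group 13): the stated order contradicts the simple trend.
(B) Te (period 5, group 16) vs Ba (period 6, group 2): the stated order agrees with the simple trend.
(C) Br (period 4, group 17) vs K (period 4, group 1): the stated order agrees with the simple trend.
(D) O (period 2, group 16) vs Tl (period 6, group 13): the stated order agrees with the simple trend.
The exception is (A): Al's single 3p electron is easier to remove than one from Mg's filled 3s².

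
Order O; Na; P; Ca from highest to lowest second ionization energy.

After 1 electron has been removed, what remains? O⁺ still has 5 valence electrons; Na⁺ is the bare [Ne] core; P⁺ still has 4 valence electrons; Ca⁺ still has 1 valence electron.
Core electrons are held far more tightly than valence electrons, so Na tops the IE_2 order.
Valence configurations: O⁺ [He]2s²2p³, P⁺ [Ne]3s²3p², Ca⁺ [Ar]4s¹.
Approximate IE_2 values (kJ/mol): O 3388, Na 4562, P 1907, Ca 1145.
So the second ionization energies run Ca < P < O < Na.

Na > O > P > Ca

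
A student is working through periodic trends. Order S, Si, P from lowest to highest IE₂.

Si < P < S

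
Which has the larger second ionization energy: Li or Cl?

Li

Consider each +1 ion: Li⁺ is the bare [He] core; Cl⁺ still has 6 valence electrons.
Core electrons are held far more tightly than valence electrons, so Li tops the IE_2 order.
The numbers (kJ/mol): Li 7298, Cl 2298.
Putting it together, IE_2: Cl < Li.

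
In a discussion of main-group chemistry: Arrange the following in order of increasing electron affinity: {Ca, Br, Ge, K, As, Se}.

Ca, K, As, Ge, Se, Br

K is in period 4, group 1; Ca is in period 4, group 2; Ge is in period 4, group 14; As is in period 4, group 15; Se is in period 4, group 16; Br is in period 4, group 17.
Atoms with high Z_eff and room in the valence shell (especially the halogens) have the most exothermic electron affinities.
All lie in period 4; the across-period trend (electron affinity increases left to right) applies, with the exception below.
Note the exception: K has a higher electron affinity than Ca, contrary to the simple trend — adding an electron to Ca (ns²) has to open a new, higher-energy np subshell, which is unfavourable.
Note the exception: Ge has a higher electron affinity than As, contrary to the simple trend — adding an electron to As's half-filled 4p³ is unfavourable, so Ge (4p²) has the more exothermic EA.
For reference (kJ/mol): K 48, Ca 2, Ge 119, As 78, Se 195, Br 325.
So from lowest to highest: Ca < K < As < Ge < Se < Br.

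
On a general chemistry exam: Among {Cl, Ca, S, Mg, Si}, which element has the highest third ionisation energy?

Mg

Consider each +2 ion: Cl²⁺ still has 5 valence electrons; Ca²⁺ is the bare [Ar] core; S²⁺ still has 4 valence electrons; Mg²⁺ is the bare [Ne] core; Si²⁺ still has 2 valence electrons.
Core electrons are held far more tightly than valence electrons, so Ca and Mg top the IE_3 order.
Valence configurations: Cl²⁺ [Ne]3s²3p³, S²⁺ [Ne]3s²3p², Si²⁺ [Ne]3s².
Tabulated IE_3 (kJ/mol): Cl 3822, Ca 4912, S 3357, Mg 7733, Si 3232.
Overall IE_3 order: Si < S < Cl < Ca < Mg.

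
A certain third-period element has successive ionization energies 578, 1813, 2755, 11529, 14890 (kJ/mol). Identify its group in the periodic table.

Group 13

Look for the largest jump between consecutive ionization energies: IE4/IE3 ≈ 4.2, far larger than any earlier ratio.
That jump marks the point where a core electron is being removed. So the atom has 3 valence electrons.
A main-group element with 3 valence electrons is in group 13.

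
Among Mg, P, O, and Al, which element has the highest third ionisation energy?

IE_3 is the cost of taking one more electron from the +2 cation: Mg²⁺ is the bare [Ne] core; P²⁺ still has 3 valence electrons; O²⁺ still has 4 valence electrons; Al²⁺ still has 1 valence electron.
Core electrons are held far more tightly than valence electrons, so Mg tops the IE_3 order.
Valence configurations: P²⁺ [Ne]3s²3p¹, O²⁺ [He]2s²2p², Al²⁺ [Ne]3s¹.
Tabulated IE_3 (kJ/mol): Mg 7733, P 2914, O 5300, Al 2745.
Hence IE_3: Al < P < O < Mg.

Mg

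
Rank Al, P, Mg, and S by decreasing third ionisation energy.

IE_3 is the cost of taking one more electron from the +2 cation: Al²⁺ still has 1 valence electron; P²⁺ still has 3 valence electrons; Mg²⁺ is the bare [Ne] core; S²⁺ still has 4 valence electrons.
Pulling an electron out of a noble-gas core costs far more than removing a remaining valence electron, so Mg sits at the high end of IE_3.
Valence configurations: Al²⁺ [Ne]3s¹, P²⁺ [Ne]3s²3p¹, S²⁺ [Ne]3s²3p².
Approximate IE_3 values (kJ/mol): Al 2745, P 2914, Mg 7733, S 3357.
Putting it together, IE_3: Al < P < S < Mg.

Mg > S > P > Al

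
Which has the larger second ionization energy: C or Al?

C

IE_2 is the cost of taking one more electron from the +1 cation: C⁺ still has 3 valence electrons; Al⁺ still has 2 valence electrons.
All are still removing valence electrons, so compare the +1 ions as you would atoms: IE_2 generally rises across a period (higher Z_eff) and falls down a group (larger shell), subject to the usual subshell exceptions.
Valence configurations: C⁺ [He]2s²2p¹, Al⁺ [Ne]3s².
Tabulated IE_2 (kJ/mol): C 2353, Al 1817.
So the second ionization energies run Al < C.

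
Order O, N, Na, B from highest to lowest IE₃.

Na > O > N > B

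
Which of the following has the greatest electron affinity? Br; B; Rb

B is in period 2, group 13; Br is in period 4, group 17; Rb is in period 5, group 1.
EA tends to increase across a period and decrease down a group, though the pattern is less regular than for IE or radius.
Here both period and group differ, so the two effects have to be weighed against each other.
Rb > B: this pair runs against the simple trend — see the exception note.
Br > Rb: both effects reinforce here, so Br is clearly the higher of the two.
Note the exception: Rb has a higher electron affinity than B, contrary to the simple trend — B's ns²np¹ configuration gives only a small electron affinity — the sparsely filled np subshell binds an added electron weakly.
Tabulated electron affinity (kJ/mol): B 27, Br 325, Rb 47.
The greatest electron affinity among these belongs to Br.

Br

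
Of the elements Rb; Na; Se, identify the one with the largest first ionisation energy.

Removing the outermost electron gets harder across a period and easier down a group.
These span different periods and groups, so the two trends combine.
Na > Rb: Na sits above Rb in group 1, so the down-group effect alone puts Na higher.
Se > Na: the two effects oppose for this pair; the across-period effect wins (941 vs 496 kJ/mol).
For reference (kJ/mol): Na 496, Se 941, Rb 403.
The largest first ionisation energy among these belongs to Se.

Se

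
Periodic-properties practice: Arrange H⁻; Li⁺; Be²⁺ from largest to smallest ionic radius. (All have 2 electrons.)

All of these have 2 electrons, so size is governed by nuclear charge alone: the more protons, the stronger the pull on the same electron cloud, and the smaller the ion.
Nuclear charges: Be²⁺ (Z=4), Li⁺ (Z=3), H⁻ (Z=1).
Largest to smallest: H⁻ > Li⁺ > Be²⁺.

H⁻ > Li⁺ > Be²⁺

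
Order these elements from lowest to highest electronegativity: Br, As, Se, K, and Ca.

K is in period 4, group 1; Ca is in period 4, group 2; As is in period 4, group 15; Se is in period 4, group 16; Br is in period 4, group 17.
Atoms toward the upper right of the periodic table pull bonding electrons most strongly.
All lie in period 4, so electronegativity increases left to right.
So from lowest to highest: K < Ca < As < Se < Br.

K < Ca < As < Se < Br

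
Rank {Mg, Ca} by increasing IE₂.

Ca < Mg

Consider each +1 ion: Mg⁺ still has 1 valence electron; Ca⁺ still has 1 valence electron.
All are still removing valence electrons, so compare the +1 ions as you would atoms: IE_2 generally rises across a period (higher Z_eff) and falls down a group (larger shell), subject to the usual subshell exceptions.
Valence configurations: Mg⁺ [Ne]3s¹, Ca⁺ [Ar]4s¹.
Tabulated IE_2 (kJ/mol): Mg 1451, Ca 1145.
So the second ionization energies run Ca < Mg.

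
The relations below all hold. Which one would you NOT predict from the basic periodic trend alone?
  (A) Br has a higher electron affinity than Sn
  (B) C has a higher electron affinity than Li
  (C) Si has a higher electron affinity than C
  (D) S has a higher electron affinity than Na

(C)

The general trend: electron affinity increases across a period and decreases down a group.
(A) Br (period 4, group 17) vs Sn (period 5, group 14): the stated order agrees with the simple trend.
(B) C (period 2, group 14) vs Li (period 2, group 1): the stated order agrees with the simple trend.
(C) Si (period 3, group 14) vs C (period 2, group 14): the stated order contradicts the simple trend.
(D) S (period 3, group 16) vs Na (period 3, group 1): the stated order agrees with the simple trend.
The exception is (C): Si's larger, more diffuse 3p orbitals accept an added electron slightly more readily than C's compact 2p.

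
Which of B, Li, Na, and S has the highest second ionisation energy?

The second ionization energy removes an electron from the +1 ion. For each element: B⁺ still has 2 valence electrons; Li⁺ is the bare [He] core; Na⁺ is the bare [Ne] core; S⁺ still has 5 valence electrons.
Pulling an electron out of a noble-gas core costs far more than removing a remaining valence electron, so Na and Li sit at the high end of IE_2.
Valence configurations: B⁺ [He]2s², S⁺ [Ne]3s²3p³.
Tabulated IE_2 (kJ/mol): B 2427, Li 7298, Na 4562, S 2252.
Putting it together, IE_2: S < B < Na < Li.

Li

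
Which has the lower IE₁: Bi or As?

Removing the outermost electron gets harder across a period and easier down a group.
All are in group 15, so first ionization energy increases up the group.
So Bi has the lower IE₁ (Bi < As).

Bi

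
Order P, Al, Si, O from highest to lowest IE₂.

Consider each +1 ion: P⁺ still has 4 valence electrons; Al⁺ still has 2 valence electrons; Si⁺ still has 3 valence electrons; O⁺ still has 5 valence electrons.
All are still removing valence electrons, so compare the +1 ions as you would atoms: IE_2 generally rises across a period (higher Z_eff) and falls down a group (larger shell), subject to the usual subshell exceptions.
Valence configurations: P⁺ [Ne]3s²3p², Al⁺ [Ne]3s², Si⁺ [Ne]3s²3p¹, O⁺ [He]2s²2p³.
Si⁺ loses a lone 3p electron whereas Al⁺ must break into a filled 3s² pair, so IE_2(Al) > IE_2(Si) even though Si has the higher nuclear charge.
Approximate IE_2 values (kJ/mol): P 1907, Al 1817, Si 1577, O 3388.
Hence IE_2: Si < Al < P < O.

O > P > Al > Si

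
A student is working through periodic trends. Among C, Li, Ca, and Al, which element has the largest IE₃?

Consider each +2 ion: C²⁺ still has 2 valence electrons; Li²⁺ is already 1 electron into the core; Ca²⁺ is the bare [Ar] core; Al²⁺ still has 1 valence electron.
Pulling an electron out of a noble-gas core costs far more than removing a remaining valence electron, so Ca and Li sit at the high end of IE_3.
Valence configurations: C²⁺ [He]2s², Al²⁺ [Ne]3s¹.
The numbers (kJ/mol): C 4620, Li 11815, Ca 4912, Al 2745.
Hence IE_3: Al < C < Ca < Li.

Li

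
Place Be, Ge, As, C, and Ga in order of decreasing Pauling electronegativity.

Be is in period 2, group 2; C is in period 2, group 14; Ga is in period 4, group 13; Ge is in period 4, group 14; As is in period 4, group 15.
Atoms toward the upper right of the periodic table pull bonding electrons most strongly.
These span different periods and groups, so the two trends combine.
Ga > Be: the two effects oppose for this pair; the across-period effect wins (1.81 vs 1.57).
Ge > Ga: Ge lies to the right of Ga in period 4, so the across-period effect alone puts Ge higher.
As > Ge: As lies to the right of Ge in period 4, so the across-period effect alone puts As higher.
C > As: the two effects oppose for this pair; the down-group effect wins (2.55 vs 2.18).
For reference (Pauling): Be 1.57, C 2.55, Ga 1.81, Ge 2.01, As 2.18.
So from highest to lowest: C > As > Ge > Ga > Be.

C > As > Ge > Ga > Be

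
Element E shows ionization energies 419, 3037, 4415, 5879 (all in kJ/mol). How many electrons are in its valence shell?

1

Look for the largest jump between consecutive ionization energies: IE2/IE1 ≈ 7.2, far larger than any earlier ratio.
That jump marks the point where a core electron is being removed. So the atom has 1 valence electron.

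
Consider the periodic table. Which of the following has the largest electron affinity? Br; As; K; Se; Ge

Br

K is in period 4, group 1; Ge is in period 4, group 14; As is in period 4, group 15; Se is in period 4, group 16; Br is in period 4, group 17.
EA tends to increase across a period and decrease down a group, though the pattern is less regular than for IE or radius.
All lie in period 4; the across-period trend (electron affinity increases left to right) applies, with the exception below.
Note the exception: Ge has a higher electron affinity than As, contrary to the simple trend — adding an electron to As's half-filled 4p³ is unfavourable, so Ge (4p²) has the more exothermic EA.
Tabulated electron affinity (kJ/mol): K 48, Ge 119, As 78, Se 195, Br 325.
The largest electron affinity among these belongs to Br.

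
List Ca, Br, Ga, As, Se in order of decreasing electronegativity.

Br, Se, As, Ga, Ca

Atoms toward the upper right of the periodic table pull bonding electrons most strongly.
All lie in period 4, so electronegativity increases left to right.
So from highest to lowest: Br > Se > As > Ga > Ca.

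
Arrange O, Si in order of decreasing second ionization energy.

Consider each +1 ion: O⁺ still has 5 valence electrons; Si⁺ still has 3 valence electrons.
All are still removing valence electrons, so compare the +1 ions as you would atoms: IE_2 generally rises across a period (higher Z_eff) and falls down a group (larger shell), subject to the usual subshell exceptions.
Valence configurations: O⁺ [He]2s²2p³, Si⁺ [Ne]3s²3p¹.
Tabulated IE_2 (kJ/mol): O 3388, Si 1577.
Overall IE_2 order: Si < O.

O, Si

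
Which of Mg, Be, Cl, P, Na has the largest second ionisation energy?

Na

After 1 electron has been removed, what remains? Mg⁺ still has 1 valence electron; Be⁺ still has 1 valence electron; Cl⁺ still has 6 valence electrons; P⁺ still has 4 valence electrons; Na⁺ is the bare [Ne] core.
Breaking into a closed-shell core is much more expensive than removing a leftover valence electron — Na has the largest IE_2 here.
Valence configurations: Mg⁺ [Ne]3s¹, Be⁺ [He]2s¹, Cl⁺ [Ne]3s²3p⁴, P⁺ [Ne]3s²3p².
Tabulated IE_2 (kJ/mol): Mg 1451, Be 1757, Cl 2298, P 1907, Na 4562.
Overall IE_2 order: Mg < Be < P < Cl < Na.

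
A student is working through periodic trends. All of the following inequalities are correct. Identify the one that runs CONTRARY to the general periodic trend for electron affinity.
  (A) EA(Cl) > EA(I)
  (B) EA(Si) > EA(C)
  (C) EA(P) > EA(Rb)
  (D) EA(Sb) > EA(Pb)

(B)

The general trend: electron affinity increases across a period and decreases down a group.
(A) Cl (period 3, group 17) vs I (period 5, group 17): the stated order agrees with the simple trend.
(B) Si (period 3, group 14) vs C (period 2, group 14): the stated order contradicts the simple trend.
(C) P (period 3, group 15) vs Rb (period 5, group 1): the stated order agrees with the simple trend.
(D) Sb (period 5, group 15) vs Pb (period 6, group 14): the stated order agrees with the simple trend.
The exception is (B): Si's larger, more diffuse 3p orbitals accept an added electron slightly more readily than C's compact 2p.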